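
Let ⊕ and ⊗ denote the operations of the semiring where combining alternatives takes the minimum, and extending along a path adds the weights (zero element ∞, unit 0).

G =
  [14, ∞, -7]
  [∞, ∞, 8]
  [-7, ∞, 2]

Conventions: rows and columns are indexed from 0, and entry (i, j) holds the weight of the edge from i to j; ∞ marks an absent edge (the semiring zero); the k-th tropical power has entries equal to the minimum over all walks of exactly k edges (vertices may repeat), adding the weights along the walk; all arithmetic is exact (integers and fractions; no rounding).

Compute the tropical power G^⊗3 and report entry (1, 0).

G^⊗2:
  [-14, ∞, -5]
  [1, ∞, 10]
  [-5, ∞, -14]
G^⊗3:
  [-12, ∞, -21]
  [3, ∞, -6]
  [-21, ∞, -12]
Key observation: the optimum is the walk 1->2->2->0, with weight 8 + 2 + (-7) = 3.
Optimal value attained by: walk 1->2->2->0.
Answer: (G^⊗3)[1][0] = 3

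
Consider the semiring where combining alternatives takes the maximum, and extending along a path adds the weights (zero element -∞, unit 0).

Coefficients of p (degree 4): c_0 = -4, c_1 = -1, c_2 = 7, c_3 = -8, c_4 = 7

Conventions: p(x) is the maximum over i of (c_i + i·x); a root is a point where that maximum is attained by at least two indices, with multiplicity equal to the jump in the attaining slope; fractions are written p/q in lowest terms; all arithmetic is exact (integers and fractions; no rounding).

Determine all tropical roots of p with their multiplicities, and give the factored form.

hull edge (i=0, c=-4) to (i=2, c=7): slope 11/2, span 2
hull edge (i=2, c=7) to (i=4, c=7): slope 0, span 2
Factored form: p(x) = 7 ⊗ (x ⊕ (-11/2)) ⊗ (x ⊕ (-11/2)) ⊗ (x ⊕ 0) ⊗ (x ⊕ 0)
Answer: roots = -11/2 (mult 2), 0 (mult 2)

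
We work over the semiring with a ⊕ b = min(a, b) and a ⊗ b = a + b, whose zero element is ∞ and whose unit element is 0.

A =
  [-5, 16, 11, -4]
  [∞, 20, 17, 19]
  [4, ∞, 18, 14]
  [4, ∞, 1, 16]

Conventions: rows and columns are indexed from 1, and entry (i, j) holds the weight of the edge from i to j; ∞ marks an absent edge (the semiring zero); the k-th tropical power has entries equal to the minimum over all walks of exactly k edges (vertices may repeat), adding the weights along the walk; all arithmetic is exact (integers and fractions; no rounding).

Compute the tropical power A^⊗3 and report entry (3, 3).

A^⊗2:
  [-10, 11, -3, -9]
  [21, 40, 20, 31]
  [-1, 20, 15, 0]
  [-1, 20, 15, 0]
A^⊗3:
  [-15, 6, -8, -14]
  [16, 37, 32, 17]
  [-6, 15, 1, -5]
  [-6, 15, 1, -5]
Key observation: the optimum is the walk 3->1->4->3, with weight 4 + (-4) + 1 = 1.
Optimal value attained by: walk 3->1->4->3.
Answer: (A^⊗3)[3][3] = 1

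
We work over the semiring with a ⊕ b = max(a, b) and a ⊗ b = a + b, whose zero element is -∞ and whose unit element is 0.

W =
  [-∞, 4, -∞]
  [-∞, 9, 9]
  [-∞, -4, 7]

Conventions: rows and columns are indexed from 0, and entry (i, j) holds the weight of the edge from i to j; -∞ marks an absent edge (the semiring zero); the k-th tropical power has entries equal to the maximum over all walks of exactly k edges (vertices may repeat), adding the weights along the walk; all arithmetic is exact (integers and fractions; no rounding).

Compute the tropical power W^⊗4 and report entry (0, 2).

W^⊗2:
  [-∞, 13, 13]
  [-∞, 18, 18]
  [-∞, 5, 14]
W^⊗3:
  [-∞, 22, 22]
  [-∞, 27, 27]
  [-∞, 14, 21]
W^⊗4:
  [-∞, 31, 31]
  [-∞, 36, 36]
  [-∞, 23, 28]
Key observation: the optimum is the walk 0->1->1->1->2, with weight 4 + 9 + 9 + 9 = 31.
Optimal value attained by: walk 0->1->1->1->2.
Answer: (W^⊗4)[0][2] = 31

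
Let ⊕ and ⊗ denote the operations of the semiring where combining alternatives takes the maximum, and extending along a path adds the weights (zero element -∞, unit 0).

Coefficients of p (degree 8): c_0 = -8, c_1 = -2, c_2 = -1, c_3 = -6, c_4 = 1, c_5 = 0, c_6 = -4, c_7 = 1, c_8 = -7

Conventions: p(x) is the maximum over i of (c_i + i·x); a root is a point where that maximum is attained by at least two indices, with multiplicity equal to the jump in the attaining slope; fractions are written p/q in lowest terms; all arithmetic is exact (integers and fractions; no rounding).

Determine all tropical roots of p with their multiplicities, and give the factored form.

hull edge (i=0, c=-8) to (i=1, c=-2): slope 6, span 1
hull edge (i=1, c=-2) to (i=4, c=1): slope 1, span 3
hull edge (i=4, c=1) to (i=7, c=1): slope 0, span 3
hull edge (i=7, c=1) to (i=8, c=-7): slope -8, span 1
Factored form: p(x) = -7 ⊗ (x ⊕ (-6)) ⊗ (x ⊕ (-1)) ⊗ (x ⊕ (-1)) ⊗ (x ⊕ (-1)) ⊗ (x ⊕ 0) ⊗ (x ⊕ 0) ⊗ (x ⊕ 0) ⊗ (x ⊕ 8)
Answer: roots = -6 (mult 1), -1 (mult 3), 0 (mult 3), 8 (mult 1)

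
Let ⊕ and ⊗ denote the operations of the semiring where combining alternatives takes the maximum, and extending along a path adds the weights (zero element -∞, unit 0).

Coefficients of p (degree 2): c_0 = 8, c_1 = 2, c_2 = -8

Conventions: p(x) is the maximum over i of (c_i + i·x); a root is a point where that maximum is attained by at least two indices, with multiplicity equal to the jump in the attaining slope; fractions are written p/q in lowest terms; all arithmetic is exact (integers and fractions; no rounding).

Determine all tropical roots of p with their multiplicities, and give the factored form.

hull edge (i=0, c=8) to (i=1, c=2): slope -6, span 1
hull edge (i=1, c=2) to (i=2, c=-8): slope -10, span 1
Factored form: p(x) = -8 ⊗ (x ⊕ 6) ⊗ (x ⊕ 10)
Answer: roots = 6 (mult 1), 10 (mult 1)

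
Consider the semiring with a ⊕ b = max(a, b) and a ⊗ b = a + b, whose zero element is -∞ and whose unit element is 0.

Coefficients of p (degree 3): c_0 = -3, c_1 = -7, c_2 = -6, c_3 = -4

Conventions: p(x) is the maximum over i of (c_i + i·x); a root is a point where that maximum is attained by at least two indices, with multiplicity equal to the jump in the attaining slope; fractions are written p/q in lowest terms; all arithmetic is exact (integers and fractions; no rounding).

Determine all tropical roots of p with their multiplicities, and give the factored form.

hull edge (i=0, c=-3) to (i=3, c=-4): slope -1/3, span 3
Factored form: p(x) = -4 ⊗ (x ⊕ 1/3) ⊗ (x ⊕ 1/3) ⊗ (x ⊕ 1/3)
Answer: roots = 1/3 (mult 3)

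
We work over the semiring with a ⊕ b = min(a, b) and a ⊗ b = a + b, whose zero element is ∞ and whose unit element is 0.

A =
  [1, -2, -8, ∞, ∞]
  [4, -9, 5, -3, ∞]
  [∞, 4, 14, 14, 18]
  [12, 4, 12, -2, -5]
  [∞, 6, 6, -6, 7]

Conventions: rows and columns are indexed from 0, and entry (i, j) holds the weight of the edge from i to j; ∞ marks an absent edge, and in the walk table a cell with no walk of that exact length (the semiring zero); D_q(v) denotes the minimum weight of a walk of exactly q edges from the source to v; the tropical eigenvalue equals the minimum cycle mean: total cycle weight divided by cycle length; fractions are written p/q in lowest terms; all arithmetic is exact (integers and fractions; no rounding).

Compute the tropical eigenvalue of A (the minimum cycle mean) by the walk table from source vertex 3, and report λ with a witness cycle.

q=0: [∞, ∞, ∞, 0, ∞]
q=1: [12, 4, 12, -2, -5]
q=2: [8, -5, 1, -11, -7]
q=3: [-1, -14, -1, -13, -16]
q=4: [-10, -23, -10, -22, -18]
q=5: [-19, -32, -18, -26, -27]
Optimal cycle mean attained by: cycle 1->1, total (-9), length 1.
Answer: λ = -9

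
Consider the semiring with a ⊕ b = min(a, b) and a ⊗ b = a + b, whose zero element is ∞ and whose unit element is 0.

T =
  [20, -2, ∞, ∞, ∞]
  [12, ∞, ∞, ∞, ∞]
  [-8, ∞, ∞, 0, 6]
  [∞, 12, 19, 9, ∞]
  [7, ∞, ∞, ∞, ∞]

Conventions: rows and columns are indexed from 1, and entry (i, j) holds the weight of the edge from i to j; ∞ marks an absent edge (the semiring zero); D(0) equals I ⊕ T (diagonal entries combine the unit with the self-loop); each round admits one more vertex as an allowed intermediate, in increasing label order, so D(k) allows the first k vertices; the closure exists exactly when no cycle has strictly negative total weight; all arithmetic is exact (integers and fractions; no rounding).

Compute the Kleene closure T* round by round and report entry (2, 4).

D(0):
  [0, -2, ∞, ∞, ∞]
  [12, 0, ∞, ∞, ∞]
  [-8, ∞, 0, 0, 6]
  [∞, 12, 19, 0, ∞]
  [7, ∞, ∞, ∞, 0]
D(1):
  [0, -2, ∞, ∞, ∞]
  [12, 0, ∞, ∞, ∞]
  [-8, -10, 0, 0, 6]
  [∞, 12, 19, 0, ∞]
  [7, 5, ∞, ∞, 0]
D(2):
  [0, -2, ∞, ∞, ∞]
  [12, 0, ∞, ∞, ∞]
  [-8, -10, 0, 0, 6]
  [24, 12, 19, 0, ∞]
  [7, 5, ∞, ∞, 0]
D(3):
  [0, -2, ∞, ∞, ∞]
  [12, 0, ∞, ∞, ∞]
  [-8, -10, 0, 0, 6]
  [11, 9, 19, 0, 25]
  [7, 5, ∞, ∞, 0]
D(4):
  [0, -2, ∞, ∞, ∞]
  [12, 0, ∞, ∞, ∞]
  [-8, -10, 0, 0, 6]
  [11, 9, 19, 0, 25]
  [7, 5, ∞, ∞, 0]
D(5):
  [0, -2, ∞, ∞, ∞]
  [12, 0, ∞, ∞, ∞]
  [-8, -10, 0, 0, 6]
  [11, 9, 19, 0, 25]
  [7, 5, ∞, ∞, 0]
Answer: T*[2][4] = ∞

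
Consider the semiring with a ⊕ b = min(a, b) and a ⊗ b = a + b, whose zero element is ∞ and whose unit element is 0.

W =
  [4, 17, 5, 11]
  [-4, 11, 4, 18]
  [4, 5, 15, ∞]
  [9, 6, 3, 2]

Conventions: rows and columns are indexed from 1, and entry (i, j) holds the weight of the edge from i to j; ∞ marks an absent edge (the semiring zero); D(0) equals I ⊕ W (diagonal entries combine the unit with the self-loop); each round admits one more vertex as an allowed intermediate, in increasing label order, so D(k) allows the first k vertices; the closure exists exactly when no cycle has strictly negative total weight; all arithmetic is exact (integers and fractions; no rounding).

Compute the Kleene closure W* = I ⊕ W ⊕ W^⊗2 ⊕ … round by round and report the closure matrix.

D(0):
  [0, 17, 5, 11]
  [-4, 0, 4, 18]
  [4, 5, 0, ∞]
  [9, 6, 3, 0]
D(1):
  [0, 17, 5, 11]
  [-4, 0, 1, 7]
  [4, 5, 0, 15]
  [9, 6, 3, 0]
D(2):
  [0, 17, 5, 11]
  [-4, 0, 1, 7]
  [1, 5, 0, 12]
  [2, 6, 3, 0]
D(3):
  [0, 10, 5, 11]
  [-4, 0, 1, 7]
  [1, 5, 0, 12]
  [2, 6, 3, 0]
D(4):
  [0, 10, 5, 11]
  [-4, 0, 1, 7]
  [1, 5, 0, 12]
  [2, 6, 3, 0]
Answer: W* = [[0, 10, 5, 11], [-4, 0, 1, 7], [1, 5, 0, 12], [2, 6, 3, 0]]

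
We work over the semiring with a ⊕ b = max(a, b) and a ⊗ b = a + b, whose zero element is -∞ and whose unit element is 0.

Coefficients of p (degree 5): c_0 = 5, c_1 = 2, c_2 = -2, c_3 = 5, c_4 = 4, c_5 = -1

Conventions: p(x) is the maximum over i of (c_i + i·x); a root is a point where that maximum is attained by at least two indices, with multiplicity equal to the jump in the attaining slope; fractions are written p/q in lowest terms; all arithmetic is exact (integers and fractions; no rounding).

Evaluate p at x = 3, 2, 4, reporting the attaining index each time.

p(3) = max(5+0·3=5, 2+1·3=5, -2+2·3=4, 5+3·3=14, 4+4·3=16, -1+5·3=14) = 16 (attained by i=4)
p(2) = max(5+0·2=5, 2+1·2=4, -2+2·2=2, 5+3·2=11, 4+4·2=12, -1+5·2=9) = 12 (attained by i=4)
p(4) = max(5+0·4=5, 2+1·4=6, -2+2·4=6, 5+3·4=17, 4+4·4=20, -1+5·4=19) = 20 (attained by i=4)
Answer: p(3) = 16; p(2) = 12; p(4) = 20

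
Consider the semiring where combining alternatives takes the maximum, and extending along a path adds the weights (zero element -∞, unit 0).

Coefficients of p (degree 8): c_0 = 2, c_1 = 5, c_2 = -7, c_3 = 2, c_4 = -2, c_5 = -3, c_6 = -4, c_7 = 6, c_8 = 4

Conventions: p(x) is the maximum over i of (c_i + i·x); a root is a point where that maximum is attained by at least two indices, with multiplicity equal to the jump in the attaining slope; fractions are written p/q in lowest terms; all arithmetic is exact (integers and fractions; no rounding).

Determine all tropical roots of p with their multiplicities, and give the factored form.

hull edge (i=0, c=2) to (i=1, c=5): slope 3, span 1
hull edge (i=1, c=5) to (i=7, c=6): slope 1/6, span 6
hull edge (i=7, c=6) to (i=8, c=4): slope -2, span 1
Factored form: p(x) = 4 ⊗ (x ⊕ (-3)) ⊗ (x ⊕ (-1/6)) ⊗ (x ⊕ (-1/6)) ⊗ (x ⊕ (-1/6)) ⊗ (x ⊕ (-1/6)) ⊗ (x ⊕ (-1/6)) ⊗ (x ⊕ (-1/6)) ⊗ (x ⊕ 2)
Answer: roots = -3 (mult 1), -1/6 (mult 6), 2 (mult 1)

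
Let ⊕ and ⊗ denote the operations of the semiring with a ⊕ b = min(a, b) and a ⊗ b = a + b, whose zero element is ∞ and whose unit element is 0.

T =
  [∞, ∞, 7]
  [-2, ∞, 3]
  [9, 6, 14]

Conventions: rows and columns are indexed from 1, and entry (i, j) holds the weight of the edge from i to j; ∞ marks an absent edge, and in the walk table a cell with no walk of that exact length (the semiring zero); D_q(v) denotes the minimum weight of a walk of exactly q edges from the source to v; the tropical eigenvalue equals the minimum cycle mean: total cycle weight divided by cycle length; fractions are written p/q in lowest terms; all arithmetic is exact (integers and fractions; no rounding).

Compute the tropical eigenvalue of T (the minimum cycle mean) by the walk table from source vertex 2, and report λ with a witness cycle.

q=0: [∞, 0, ∞]
q=1: [-2, ∞, 3]
q=2: [12, 9, 5]
q=3: [7, 11, 12]
Optimal cycle mean attained by: cycle 1->3->2->1, total 7 + 6 + (-2), length 3.
Answer: λ = 11/3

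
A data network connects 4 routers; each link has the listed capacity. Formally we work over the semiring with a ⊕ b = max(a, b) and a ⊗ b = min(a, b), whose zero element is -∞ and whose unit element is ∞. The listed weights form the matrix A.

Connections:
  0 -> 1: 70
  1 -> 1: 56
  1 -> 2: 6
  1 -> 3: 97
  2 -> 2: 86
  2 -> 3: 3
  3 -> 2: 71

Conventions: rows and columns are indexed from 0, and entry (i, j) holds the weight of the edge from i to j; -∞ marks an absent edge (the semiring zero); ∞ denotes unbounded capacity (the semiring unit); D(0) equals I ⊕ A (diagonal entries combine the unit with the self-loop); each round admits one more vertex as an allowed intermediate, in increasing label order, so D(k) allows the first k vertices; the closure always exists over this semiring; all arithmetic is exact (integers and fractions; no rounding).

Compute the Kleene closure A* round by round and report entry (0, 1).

D(0):
  [∞, 70, -∞, -∞]
  [-∞, ∞, 6, 97]
  [-∞, -∞, ∞, 3]
  [-∞, -∞, 71, ∞]
D(1):
  [∞, 70, -∞, -∞]
  [-∞, ∞, 6, 97]
  [-∞, -∞, ∞, 3]
  [-∞, -∞, 71, ∞]
D(2):
  [∞, 70, 6, 70]
  [-∞, ∞, 6, 97]
  [-∞, -∞, ∞, 3]
  [-∞, -∞, 71, ∞]
D(3):
  [∞, 70, 6, 70]
  [-∞, ∞, 6, 97]
  [-∞, -∞, ∞, 3]
  [-∞, -∞, 71, ∞]
D(4):
  [∞, 70, 70, 70]
  [-∞, ∞, 71, 97]
  [-∞, -∞, ∞, 3]
  [-∞, -∞, 71, ∞]
Answer: A*[0][1] = 70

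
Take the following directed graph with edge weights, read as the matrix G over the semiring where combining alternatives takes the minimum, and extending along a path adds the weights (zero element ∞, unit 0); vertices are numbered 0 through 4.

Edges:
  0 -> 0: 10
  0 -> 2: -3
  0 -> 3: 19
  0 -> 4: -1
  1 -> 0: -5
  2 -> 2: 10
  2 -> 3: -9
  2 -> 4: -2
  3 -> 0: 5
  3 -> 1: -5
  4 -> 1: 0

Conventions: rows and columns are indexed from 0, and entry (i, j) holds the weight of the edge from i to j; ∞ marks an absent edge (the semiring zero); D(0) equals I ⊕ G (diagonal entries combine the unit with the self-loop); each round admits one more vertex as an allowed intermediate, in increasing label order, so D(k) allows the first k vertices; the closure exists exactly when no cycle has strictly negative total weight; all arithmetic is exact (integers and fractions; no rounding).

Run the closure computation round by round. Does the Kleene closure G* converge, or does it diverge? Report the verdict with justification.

D(0):
  [0, ∞, -3, 19, -1]
  [-5, 0, ∞, ∞, ∞]
  [∞, ∞, 0, -9, -2]
  [5, -5, ∞, 0, ∞]
  [∞, 0, ∞, ∞, 0]
D(1):
  [0, ∞, -3, 19, -1]
  [-5, 0, -8, 14, -6]
  [∞, ∞, 0, -9, -2]
  [5, -5, 2, 0, 4]
  [∞, 0, ∞, ∞, 0]
Detection: at round 2, diagonal entry (4, 4) turns strictly negative.
Key observation: the cycle 4->1->0->4 has total weight 0 + (-5) + (-1), which is strictly negative.
Answer: DIVERGES — negative cycle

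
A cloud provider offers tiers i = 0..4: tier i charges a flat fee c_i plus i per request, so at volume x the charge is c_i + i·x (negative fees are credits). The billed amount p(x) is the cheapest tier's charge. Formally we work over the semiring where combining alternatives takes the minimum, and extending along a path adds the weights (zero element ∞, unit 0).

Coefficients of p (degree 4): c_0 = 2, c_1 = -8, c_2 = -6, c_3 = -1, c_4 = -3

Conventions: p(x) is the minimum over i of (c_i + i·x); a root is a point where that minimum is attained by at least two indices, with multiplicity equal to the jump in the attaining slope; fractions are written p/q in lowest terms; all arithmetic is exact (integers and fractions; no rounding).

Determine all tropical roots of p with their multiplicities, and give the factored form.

hull edge (i=0, c=2) to (i=1, c=-8): slope -10, span 1
hull edge (i=1, c=-8) to (i=4, c=-3): slope 5/3, span 3
Factored form: p(x) = -3 ⊗ (x ⊕ (-5/3)) ⊗ (x ⊕ (-5/3)) ⊗ (x ⊕ (-5/3)) ⊗ (x ⊕ 10)
Answer: roots = -5/3 (mult 3), 10 (mult 1)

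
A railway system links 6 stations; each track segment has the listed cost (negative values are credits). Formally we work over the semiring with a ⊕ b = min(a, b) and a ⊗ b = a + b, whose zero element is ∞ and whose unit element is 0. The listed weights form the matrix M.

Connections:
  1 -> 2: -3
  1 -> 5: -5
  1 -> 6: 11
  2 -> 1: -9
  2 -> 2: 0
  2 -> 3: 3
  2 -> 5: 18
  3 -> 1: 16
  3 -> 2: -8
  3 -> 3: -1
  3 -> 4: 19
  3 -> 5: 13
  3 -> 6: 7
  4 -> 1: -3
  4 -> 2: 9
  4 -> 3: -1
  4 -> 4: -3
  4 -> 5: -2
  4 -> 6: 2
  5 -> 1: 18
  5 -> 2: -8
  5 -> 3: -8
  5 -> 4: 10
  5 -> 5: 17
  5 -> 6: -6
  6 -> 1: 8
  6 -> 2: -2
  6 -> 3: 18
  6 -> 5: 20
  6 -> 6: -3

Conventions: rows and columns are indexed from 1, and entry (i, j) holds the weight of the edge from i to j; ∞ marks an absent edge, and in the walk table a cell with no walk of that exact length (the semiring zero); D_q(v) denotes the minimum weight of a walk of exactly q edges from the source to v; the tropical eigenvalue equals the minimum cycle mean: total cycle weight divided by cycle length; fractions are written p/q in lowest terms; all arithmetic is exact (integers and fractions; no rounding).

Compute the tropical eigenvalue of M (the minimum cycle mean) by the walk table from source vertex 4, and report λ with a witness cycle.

q=0: [∞, ∞, ∞, 0, ∞, ∞]
q=1: [-3, 9, -1, -3, -2, 2]
q=2: [-6, -10, -10, -6, -8, -8]
q=3: [-19, -18, -16, -9, -11, -14]
q=4: [-27, -24, -19, -12, -24, -17]
q=5: [-33, -32, -32, -15, -32, -30]
q=6: [-41, -40, -40, -22, -38, -38]
Optimal cycle mean attained by: cycle 1->5->3->2->1, total (-5) + (-8) + (-8) + (-9), length 4.
Answer: λ = -15/2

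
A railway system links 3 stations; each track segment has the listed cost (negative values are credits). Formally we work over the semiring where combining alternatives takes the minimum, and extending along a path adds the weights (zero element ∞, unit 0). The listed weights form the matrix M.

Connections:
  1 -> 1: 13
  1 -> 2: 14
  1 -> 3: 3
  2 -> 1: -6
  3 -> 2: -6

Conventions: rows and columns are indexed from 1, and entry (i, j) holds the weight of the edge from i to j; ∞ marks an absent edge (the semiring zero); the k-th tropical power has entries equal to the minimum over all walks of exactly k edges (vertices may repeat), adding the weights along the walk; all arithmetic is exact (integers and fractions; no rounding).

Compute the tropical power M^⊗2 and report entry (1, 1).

M^⊗2:
  [8, -3, 16]
  [7, 8, -3]
  [-12, ∞, ∞]
Key observation: the optimum is the walk 1->2->1, with weight 14 + (-6) = 8.
Optimal value attained by: walk 1->2->1.
Answer: (M^⊗2)[1][1] = 8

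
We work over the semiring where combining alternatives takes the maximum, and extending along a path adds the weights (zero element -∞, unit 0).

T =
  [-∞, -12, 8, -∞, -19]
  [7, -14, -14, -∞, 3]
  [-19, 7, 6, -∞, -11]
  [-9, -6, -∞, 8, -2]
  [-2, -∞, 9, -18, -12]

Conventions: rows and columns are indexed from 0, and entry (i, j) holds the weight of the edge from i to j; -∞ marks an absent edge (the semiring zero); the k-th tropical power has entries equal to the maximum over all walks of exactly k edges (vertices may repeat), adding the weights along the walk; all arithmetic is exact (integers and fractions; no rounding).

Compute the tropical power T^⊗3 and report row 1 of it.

T^⊗2:
  [-5, 15, 14, -37, -3]
  [1, -5, 15, -15, -9]
  [14, 13, 12, -29, 10]
  [1, 2, 7, 16, 6]
  [-10, 16, 15, -10, -2]
T^⊗3:
  [22, 21, 20, -21, 18]
  [2, 22, 21, -7, 4]
  [20, 19, 22, -8, 16]
  [9, 14, 15, 24, 14]
  [23, 22, 21, -2, 19]
Answer: row 1 of T^⊗3 = [2, 22, 21, -7, 4]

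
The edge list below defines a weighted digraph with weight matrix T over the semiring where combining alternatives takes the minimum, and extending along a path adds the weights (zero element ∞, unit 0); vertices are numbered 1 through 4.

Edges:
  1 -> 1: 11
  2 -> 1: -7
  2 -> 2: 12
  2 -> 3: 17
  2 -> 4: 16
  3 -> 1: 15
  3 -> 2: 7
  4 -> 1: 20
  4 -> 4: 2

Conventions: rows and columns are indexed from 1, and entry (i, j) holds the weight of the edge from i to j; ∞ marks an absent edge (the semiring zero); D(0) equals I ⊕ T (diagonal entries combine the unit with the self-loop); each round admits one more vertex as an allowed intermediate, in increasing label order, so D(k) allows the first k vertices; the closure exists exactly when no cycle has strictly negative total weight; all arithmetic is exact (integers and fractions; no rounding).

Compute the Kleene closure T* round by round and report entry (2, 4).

D(0):
  [0, ∞, ∞, ∞]
  [-7, 0, 17, 16]
  [15, 7, 0, ∞]
  [20, ∞, ∞, 0]
D(1):
  [0, ∞, ∞, ∞]
  [-7, 0, 17, 16]
  [15, 7, 0, ∞]
  [20, ∞, ∞, 0]
D(2):
  [0, ∞, ∞, ∞]
  [-7, 0, 17, 16]
  [0, 7, 0, 23]
  [20, ∞, ∞, 0]
D(3):
  [0, ∞, ∞, ∞]
  [-7, 0, 17, 16]
  [0, 7, 0, 23]
  [20, ∞, ∞, 0]
D(4):
  [0, ∞, ∞, ∞]
  [-7, 0, 17, 16]
  [0, 7, 0, 23]
  [20, ∞, ∞, 0]
Answer: T*[2][4] = 16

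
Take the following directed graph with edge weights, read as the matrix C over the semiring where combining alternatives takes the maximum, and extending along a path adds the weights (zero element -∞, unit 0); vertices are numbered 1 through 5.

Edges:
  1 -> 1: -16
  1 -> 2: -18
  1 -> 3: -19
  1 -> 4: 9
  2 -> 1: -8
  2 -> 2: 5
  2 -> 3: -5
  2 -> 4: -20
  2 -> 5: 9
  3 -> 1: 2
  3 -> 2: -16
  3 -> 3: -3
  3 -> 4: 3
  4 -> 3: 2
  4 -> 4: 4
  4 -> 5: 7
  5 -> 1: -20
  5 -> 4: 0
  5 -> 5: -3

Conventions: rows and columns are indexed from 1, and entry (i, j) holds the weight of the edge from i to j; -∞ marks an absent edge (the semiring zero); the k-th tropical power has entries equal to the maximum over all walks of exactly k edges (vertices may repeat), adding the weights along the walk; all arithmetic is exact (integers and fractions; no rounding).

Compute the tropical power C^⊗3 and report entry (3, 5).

C^⊗2:
  [-17, -13, 11, 13, 16]
  [-3, 10, 0, 9, 14]
  [-1, -11, 5, 11, 10]
  [4, -14, 6, 8, 11]
  [-23, -38, 2, 4, 7]
C^⊗3:
  [13, -5, 15, 17, 20]
  [2, 15, 11, 14, 19]
  [7, -6, 13, 15, 18]
  [8, -9, 10, 13, 15]
  [4, -14, 6, 8, 11]
Key observation: the optimum is the walk 3->1->4->5, with weight 2 + 9 + 7 = 18.
Optimal value attained by: walk 3->1->4->5.
Answer: (C^⊗3)[3][5] = 18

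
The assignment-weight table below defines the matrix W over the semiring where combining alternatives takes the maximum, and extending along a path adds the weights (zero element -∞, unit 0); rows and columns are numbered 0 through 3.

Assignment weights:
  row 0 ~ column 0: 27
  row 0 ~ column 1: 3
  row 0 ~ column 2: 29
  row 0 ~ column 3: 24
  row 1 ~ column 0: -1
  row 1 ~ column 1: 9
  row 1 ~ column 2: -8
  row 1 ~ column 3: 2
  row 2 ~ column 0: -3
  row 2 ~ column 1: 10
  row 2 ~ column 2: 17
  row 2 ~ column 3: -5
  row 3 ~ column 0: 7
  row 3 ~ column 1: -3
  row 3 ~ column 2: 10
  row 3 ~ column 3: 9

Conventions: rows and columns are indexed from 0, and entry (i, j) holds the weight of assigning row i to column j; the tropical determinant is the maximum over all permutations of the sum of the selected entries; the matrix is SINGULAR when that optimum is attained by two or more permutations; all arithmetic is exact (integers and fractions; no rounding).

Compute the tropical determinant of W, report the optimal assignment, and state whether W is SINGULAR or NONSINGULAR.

σ = (0, 1, 2, 3): 27 + 9 + 17 + 9 = 62
σ = (0, 1, 3, 2): 27 + 9 + (-5) + 10 = 41
σ = (0, 2, 1, 3): 27 + (-8) + 10 + 9 = 38
σ = (0, 2, 3, 1): 27 + (-8) + (-5) + (-3) = 11
σ = (0, 3, 1, 2): 27 + 2 + 10 + 10 = 49
σ = (0, 3, 2, 1): 27 + 2 + 17 + (-3) = 43
σ = (1, 0, 2, 3): 3 + (-1) + 17 + 9 = 28
σ = (1, 0, 3, 2): 3 + (-1) + (-5) + 10 = 7
σ = (1, 2, 0, 3): 3 + (-8) + (-3) + 9 = 1
σ = (1, 2, 3, 0): 3 + (-8) + (-5) + 7 = -3
σ = (1, 3, 0, 2): 3 + 2 + (-3) + 10 = 12
σ = (1, 3, 2, 0): 3 + 2 + 17 + 7 = 29
σ = (2, 0, 1, 3): 29 + (-1) + 10 + 9 = 47
σ = (2, 0, 3, 1): 29 + (-1) + (-5) + (-3) = 20
σ = (2, 1, 0, 3): 29 + 9 + (-3) + 9 = 44
σ = (2, 1, 3, 0): 29 + 9 + (-5) + 7 = 40
σ = (2, 3, 0, 1): 29 + 2 + (-3) + (-3) = 25
σ = (2, 3, 1, 0): 29 + 2 + 10 + 7 = 48
σ = (3, 0, 1, 2): 24 + (-1) + 10 + 10 = 43
σ = (3, 0, 2, 1): 24 + (-1) + 17 + (-3) = 37
σ = (3, 1, 0, 2): 24 + 9 + (-3) + 10 = 40
σ = (3, 1, 2, 0): 24 + 9 + 17 + 7 = 57
σ = (3, 2, 0, 1): 24 + (-8) + (-3) + (-3) = 10
σ = (3, 2, 1, 0): 24 + (-8) + 10 + 7 = 33
Optimal value attained by: σ = (0, 1, 2, 3).
Answer: det⊕(W) = 62; verdict: NONSINGULAR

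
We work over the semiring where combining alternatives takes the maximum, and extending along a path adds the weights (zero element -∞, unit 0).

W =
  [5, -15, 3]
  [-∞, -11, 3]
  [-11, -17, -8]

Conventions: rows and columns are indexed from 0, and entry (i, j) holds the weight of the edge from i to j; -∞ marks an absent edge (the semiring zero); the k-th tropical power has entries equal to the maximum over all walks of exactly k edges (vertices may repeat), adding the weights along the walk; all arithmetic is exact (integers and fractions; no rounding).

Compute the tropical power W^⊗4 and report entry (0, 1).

W^⊗2:
  [10, -10, 8]
  [-8, -14, -5]
  [-6, -25, -8]
W^⊗3:
  [15, -5, 13]
  [-3, -22, -5]
  [-1, -21, -3]
W^⊗4:
  [20, 0, 18]
  [2, -18, 0]
  [4, -16, 2]
Key observation: the optimum is the walk 0->0->0->0->1, with weight 5 + 5 + 5 + (-15) = 0.
Optimal value attained by: walk 0->0->0->0->1.
Answer: (W^⊗4)[0][1] = 0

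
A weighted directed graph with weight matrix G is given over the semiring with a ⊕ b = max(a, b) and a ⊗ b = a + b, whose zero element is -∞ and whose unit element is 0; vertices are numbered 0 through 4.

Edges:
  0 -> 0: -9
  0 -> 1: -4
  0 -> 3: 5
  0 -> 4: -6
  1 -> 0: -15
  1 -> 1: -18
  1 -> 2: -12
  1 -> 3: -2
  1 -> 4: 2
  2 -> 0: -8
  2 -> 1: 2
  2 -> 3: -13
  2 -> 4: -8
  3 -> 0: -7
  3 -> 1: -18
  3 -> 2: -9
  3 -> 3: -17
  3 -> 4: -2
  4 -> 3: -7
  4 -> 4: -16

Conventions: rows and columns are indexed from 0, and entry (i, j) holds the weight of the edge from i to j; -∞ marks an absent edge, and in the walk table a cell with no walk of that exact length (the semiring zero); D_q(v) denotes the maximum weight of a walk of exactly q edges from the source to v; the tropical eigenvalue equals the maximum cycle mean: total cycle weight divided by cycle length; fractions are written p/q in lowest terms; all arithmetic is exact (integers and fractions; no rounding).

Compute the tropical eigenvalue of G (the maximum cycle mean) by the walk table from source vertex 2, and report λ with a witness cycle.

q=0: [-∞, -∞, 0, -∞, -∞]
q=1: [-8, 2, -∞, -13, -8]
q=2: [-13, -12, -10, 0, 4]
q=3: [-7, -8, -9, -3, -2]
q=4: [-10, -7, -12, -2, -5]
q=5: [-9, -10, -11, -5, -4]
Optimal cycle mean attained by: cycle 0->3->0, total 5 + (-7), length 2.
Answer: λ = -1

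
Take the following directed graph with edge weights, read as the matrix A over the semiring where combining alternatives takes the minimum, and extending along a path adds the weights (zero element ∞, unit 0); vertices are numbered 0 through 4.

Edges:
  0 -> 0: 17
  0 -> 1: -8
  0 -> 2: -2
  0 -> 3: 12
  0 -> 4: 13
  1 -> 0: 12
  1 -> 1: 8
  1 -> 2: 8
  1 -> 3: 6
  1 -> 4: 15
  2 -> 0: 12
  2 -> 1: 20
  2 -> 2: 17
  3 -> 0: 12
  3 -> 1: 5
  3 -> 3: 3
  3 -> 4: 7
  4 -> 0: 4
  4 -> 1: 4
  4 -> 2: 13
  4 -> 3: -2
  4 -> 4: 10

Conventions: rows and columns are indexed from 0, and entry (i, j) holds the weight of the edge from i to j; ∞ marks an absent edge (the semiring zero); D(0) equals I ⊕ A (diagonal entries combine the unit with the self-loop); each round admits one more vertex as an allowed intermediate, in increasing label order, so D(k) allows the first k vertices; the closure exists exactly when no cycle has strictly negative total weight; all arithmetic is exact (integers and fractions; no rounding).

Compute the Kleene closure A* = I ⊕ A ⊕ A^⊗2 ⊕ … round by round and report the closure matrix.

D(0):
  [0, -8, -2, 12, 13]
  [12, 0, 8, 6, 15]
  [12, 20, 0, ∞, ∞]
  [12, 5, ∞, 0, 7]
  [4, 4, 13, -2, 0]
D(1):
  [0, -8, -2, 12, 13]
  [12, 0, 8, 6, 15]
  [12, 4, 0, 24, 25]
  [12, 4, 10, 0, 7]
  [4, -4, 2, -2, 0]
D(2):
  [0, -8, -2, -2, 7]
  [12, 0, 8, 6, 15]
  [12, 4, 0, 10, 19]
  [12, 4, 10, 0, 7]
  [4, -4, 2, -2, 0]
D(3):
  [0, -8, -2, -2, 7]
  [12, 0, 8, 6, 15]
  [12, 4, 0, 10, 19]
  [12, 4, 10, 0, 7]
  [4, -4, 2, -2, 0]
D(4):
  [0, -8, -2, -2, 5]
  [12, 0, 8, 6, 13]
  [12, 4, 0, 10, 17]
  [12, 4, 10, 0, 7]
  [4, -4, 2, -2, 0]
D(5):
  [0, -8, -2, -2, 5]
  [12, 0, 8, 6, 13]
  [12, 4, 0, 10, 17]
  [11, 3, 9, 0, 7]
  [4, -4, 2, -2, 0]
Answer: A* = [[0, -8, -2, -2, 5], [12, 0, 8, 6, 13], [12, 4, 0, 10, 17], [11, 3, 9, 0, 7], [4, -4, 2, -2, 0]]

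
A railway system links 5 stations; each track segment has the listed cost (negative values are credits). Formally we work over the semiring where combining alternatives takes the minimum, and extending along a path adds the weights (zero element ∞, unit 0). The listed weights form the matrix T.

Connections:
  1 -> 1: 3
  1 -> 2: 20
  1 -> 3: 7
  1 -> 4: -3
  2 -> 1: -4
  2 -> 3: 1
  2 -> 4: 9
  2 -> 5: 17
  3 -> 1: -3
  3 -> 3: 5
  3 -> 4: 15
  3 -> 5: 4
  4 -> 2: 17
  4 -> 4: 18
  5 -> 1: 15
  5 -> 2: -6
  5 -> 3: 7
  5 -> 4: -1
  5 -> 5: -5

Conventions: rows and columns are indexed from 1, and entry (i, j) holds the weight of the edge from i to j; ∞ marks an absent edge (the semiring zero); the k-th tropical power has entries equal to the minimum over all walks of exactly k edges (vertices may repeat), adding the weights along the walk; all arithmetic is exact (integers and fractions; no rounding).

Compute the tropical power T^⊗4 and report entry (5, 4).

T^⊗2:
  [4, 14, 10, 0, 11]
  [-2, 11, 3, -7, 5]
  [0, -2, 4, -6, -1]
  [13, 35, 18, 26, 34]
  [-10, -11, -5, -6, -10]
T^⊗3:
  [7, 5, 11, 1, 6]
  [0, -1, 5, -5, 0]
  [-6, -7, -1, -3, -6]
  [15, 28, 20, 10, 22]
  [-15, -16, -10, -13, -15]
T^⊗4:
  [1, 0, 6, 4, 1]
  [-5, -6, 0, -3, -5]
  [-11, -12, -6, -9, -11]
  [17, 16, 22, 12, 17]
  [-20, -21, -15, -18, -20]
Key observation: the optimum is the walk 5->5->2->1->4, with weight (-5) + (-6) + (-4) + (-3) = -18.
Optimal value attained by: walk 5->5->2->1->4.
Answer: (T^⊗4)[5][4] = -18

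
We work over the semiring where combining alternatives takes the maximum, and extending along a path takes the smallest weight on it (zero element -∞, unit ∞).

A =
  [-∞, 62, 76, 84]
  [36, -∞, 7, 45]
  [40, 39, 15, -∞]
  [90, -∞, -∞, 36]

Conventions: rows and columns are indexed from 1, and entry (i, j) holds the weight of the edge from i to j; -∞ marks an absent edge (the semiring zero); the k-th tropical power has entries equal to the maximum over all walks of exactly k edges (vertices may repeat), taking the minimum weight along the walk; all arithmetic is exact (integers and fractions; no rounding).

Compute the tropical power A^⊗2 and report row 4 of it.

A^⊗2:
  [84, 39, 15, 45]
  [45, 36, 36, 36]
  [36, 40, 40, 40]
  [36, 62, 76, 84]
Answer: row 4 of A^⊗2 = [36, 62, 76, 84]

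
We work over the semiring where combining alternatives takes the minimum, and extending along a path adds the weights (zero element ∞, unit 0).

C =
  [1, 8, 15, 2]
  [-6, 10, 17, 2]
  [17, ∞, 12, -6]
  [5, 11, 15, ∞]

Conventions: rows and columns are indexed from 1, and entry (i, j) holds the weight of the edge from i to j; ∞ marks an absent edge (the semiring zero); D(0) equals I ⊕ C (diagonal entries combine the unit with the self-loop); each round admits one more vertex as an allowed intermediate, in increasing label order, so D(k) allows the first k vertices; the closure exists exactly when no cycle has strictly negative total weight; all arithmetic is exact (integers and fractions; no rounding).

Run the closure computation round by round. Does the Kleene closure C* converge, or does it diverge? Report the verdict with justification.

D(0):
  [0, 8, 15, 2]
  [-6, 0, 17, 2]
  [17, ∞, 0, -6]
  [5, 11, 15, 0]
D(1):
  [0, 8, 15, 2]
  [-6, 0, 9, -4]
  [17, 25, 0, -6]
  [5, 11, 15, 0]
D(2):
  [0, 8, 15, 2]
  [-6, 0, 9, -4]
  [17, 25, 0, -6]
  [5, 11, 15, 0]
D(3):
  [0, 8, 15, 2]
  [-6, 0, 9, -4]
  [17, 25, 0, -6]
  [5, 11, 15, 0]
D(4):
  [0, 8, 15, 2]
  [-6, 0, 9, -4]
  [-1, 5, 0, -6]
  [5, 11, 15, 0]
Key observation: every diagonal entry stays at the unit through all rounds, so no improving cycle exists.
Answer: CONVERGES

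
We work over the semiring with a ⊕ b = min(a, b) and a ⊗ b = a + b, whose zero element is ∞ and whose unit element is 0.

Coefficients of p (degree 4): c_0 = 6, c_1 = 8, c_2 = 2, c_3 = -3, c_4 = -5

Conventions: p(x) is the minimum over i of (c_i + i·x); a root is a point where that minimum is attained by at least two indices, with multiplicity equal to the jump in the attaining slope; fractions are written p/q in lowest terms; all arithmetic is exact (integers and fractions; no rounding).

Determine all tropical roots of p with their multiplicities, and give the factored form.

hull edge (i=0, c=6) to (i=3, c=-3): slope -3, span 3
hull edge (i=3, c=-3) to (i=4, c=-5): slope -2, span 1
Factored form: p(x) = -5 ⊗ (x ⊕ 2) ⊗ (x ⊕ 3) ⊗ (x ⊕ 3) ⊗ (x ⊕ 3)
Answer: roots = 2 (mult 1), 3 (mult 3)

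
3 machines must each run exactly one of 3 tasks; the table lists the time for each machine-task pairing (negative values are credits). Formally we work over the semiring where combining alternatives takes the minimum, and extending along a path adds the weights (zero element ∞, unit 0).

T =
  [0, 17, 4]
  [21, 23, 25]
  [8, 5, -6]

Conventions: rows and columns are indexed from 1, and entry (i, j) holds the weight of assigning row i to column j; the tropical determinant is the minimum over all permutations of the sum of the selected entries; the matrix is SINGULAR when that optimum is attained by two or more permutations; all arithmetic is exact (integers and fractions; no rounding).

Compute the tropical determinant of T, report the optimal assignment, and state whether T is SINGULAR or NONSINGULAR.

σ = (1, 2, 3): 0 + 23 + (-6) = 17
σ = (1, 3, 2): 0 + 25 + 5 = 30
σ = (2, 1, 3): 17 + 21 + (-6) = 32
σ = (2, 3, 1): 17 + 25 + 8 = 50
σ = (3, 1, 2): 4 + 21 + 5 = 30
σ = (3, 2, 1): 4 + 23 + 8 = 35
Optimal value attained by: σ = (1, 2, 3).
Answer: det⊕(T) = 17; verdict: NONSINGULAR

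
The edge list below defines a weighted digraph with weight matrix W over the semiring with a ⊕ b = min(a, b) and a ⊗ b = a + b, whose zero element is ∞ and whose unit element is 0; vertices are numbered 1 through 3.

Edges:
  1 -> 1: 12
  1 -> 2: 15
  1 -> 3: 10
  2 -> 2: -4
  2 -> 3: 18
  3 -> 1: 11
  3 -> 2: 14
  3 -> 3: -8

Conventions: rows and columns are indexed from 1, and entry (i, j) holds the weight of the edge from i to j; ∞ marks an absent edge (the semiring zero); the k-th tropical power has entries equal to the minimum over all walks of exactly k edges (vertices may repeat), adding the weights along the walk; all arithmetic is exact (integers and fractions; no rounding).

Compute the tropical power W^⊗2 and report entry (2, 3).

W^⊗2:
  [21, 11, 2]
  [29, -8, 10]
  [3, 6, -16]
Key observation: the optimum is the walk 2->3->3, with weight 18 + (-8) = 10.
Optimal value attained by: walk 2->3->3.
Answer: (W^⊗2)[2][3] = 10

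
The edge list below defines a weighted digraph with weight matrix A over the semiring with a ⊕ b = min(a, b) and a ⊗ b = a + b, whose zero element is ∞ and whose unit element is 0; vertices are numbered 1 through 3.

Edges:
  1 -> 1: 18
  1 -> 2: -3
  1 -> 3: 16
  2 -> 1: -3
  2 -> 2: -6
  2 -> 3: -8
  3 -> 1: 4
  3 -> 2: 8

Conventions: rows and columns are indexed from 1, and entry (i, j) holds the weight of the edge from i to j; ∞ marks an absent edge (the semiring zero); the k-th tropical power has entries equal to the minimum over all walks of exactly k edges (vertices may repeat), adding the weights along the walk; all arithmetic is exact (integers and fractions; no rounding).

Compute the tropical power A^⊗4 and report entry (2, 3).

A^⊗2:
  [-6, -9, -11]
  [-9, -12, -14]
  [5, 1, 0]
A^⊗3:
  [-12, -15, -17]
  [-15, -18, -20]
  [-2, -5, -7]
A^⊗4:
  [-18, -21, -23]
  [-21, -24, -26]
  [-8, -11, -13]
Key observation: the optimum is the walk 2->2->2->2->3, with weight (-6) + (-6) + (-6) + (-8) = -26.
Optimal value attained by: walk 2->2->2->2->3.
Answer: (A^⊗4)[2][3] = -26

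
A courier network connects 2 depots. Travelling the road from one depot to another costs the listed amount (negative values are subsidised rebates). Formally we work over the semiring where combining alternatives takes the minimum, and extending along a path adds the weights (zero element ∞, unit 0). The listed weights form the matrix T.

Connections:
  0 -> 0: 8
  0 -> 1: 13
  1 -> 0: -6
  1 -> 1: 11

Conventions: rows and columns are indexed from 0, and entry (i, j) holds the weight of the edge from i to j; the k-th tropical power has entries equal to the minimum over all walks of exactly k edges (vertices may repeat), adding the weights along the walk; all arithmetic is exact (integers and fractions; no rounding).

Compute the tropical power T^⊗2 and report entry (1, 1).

T^⊗2:
  [7, 21]
  [2, 7]
Key observation: the optimum is the walk 1->0->1, with weight (-6) + 13 = 7.
Optimal value attained by: walk 1->0->1.
Answer: (T^⊗2)[1][1] = 7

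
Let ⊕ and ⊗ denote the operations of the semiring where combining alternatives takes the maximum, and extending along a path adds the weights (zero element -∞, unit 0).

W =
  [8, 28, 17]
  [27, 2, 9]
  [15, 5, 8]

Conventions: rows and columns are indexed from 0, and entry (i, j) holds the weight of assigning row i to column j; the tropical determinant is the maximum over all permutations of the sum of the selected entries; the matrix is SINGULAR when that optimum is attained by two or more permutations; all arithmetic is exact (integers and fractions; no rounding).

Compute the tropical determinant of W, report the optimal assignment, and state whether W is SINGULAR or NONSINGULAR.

σ = (0, 1, 2): 8 + 2 + 8 = 18
σ = (0, 2, 1): 8 + 9 + 5 = 22
σ = (1, 0, 2): 28 + 27 + 8 = 63
σ = (1, 2, 0): 28 + 9 + 15 = 52
σ = (2, 0, 1): 17 + 27 + 5 = 49
σ = (2, 1, 0): 17 + 2 + 15 = 34
Optimal value attained by: σ = (1, 0, 2).
Answer: det⊕(W) = 63; verdict: NONSINGULAR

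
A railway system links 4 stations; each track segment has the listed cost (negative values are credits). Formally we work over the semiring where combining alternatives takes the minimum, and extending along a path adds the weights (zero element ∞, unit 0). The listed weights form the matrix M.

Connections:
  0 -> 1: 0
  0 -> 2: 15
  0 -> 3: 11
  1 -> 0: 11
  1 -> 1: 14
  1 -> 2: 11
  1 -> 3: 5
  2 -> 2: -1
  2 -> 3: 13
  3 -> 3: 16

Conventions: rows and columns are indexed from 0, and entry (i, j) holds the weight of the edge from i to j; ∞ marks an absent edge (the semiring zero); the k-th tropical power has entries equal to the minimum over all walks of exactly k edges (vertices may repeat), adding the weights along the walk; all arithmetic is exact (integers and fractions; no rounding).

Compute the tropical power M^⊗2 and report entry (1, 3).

M^⊗2:
  [11, 14, 11, 5]
  [25, 11, 10, 19]
  [∞, ∞, -2, 12]
  [∞, ∞, ∞, 32]
Key observation: the optimum is the walk 1->1->3, with weight 14 + 5 = 19.
Optimal value attained by: walk 1->1->3.
Answer: (M^⊗2)[1][3] = 19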